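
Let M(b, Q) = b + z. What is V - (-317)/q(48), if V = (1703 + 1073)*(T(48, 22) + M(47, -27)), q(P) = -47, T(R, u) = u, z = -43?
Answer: 3391955/47 ≈ 72169.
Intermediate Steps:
M(b, Q) = -43 + b (M(b, Q) = b - 43 = -43 + b)
V = 72176 (V = (1703 + 1073)*(22 + (-43 + 47)) = 2776*(22 + 4) = 2776*26 = 72176)
V - (-317)/q(48) = 72176 - (-317)/(-47) = 72176 - (-317)*(-1)/47 = 72176 - 1*317/47 = 72176 - 317/47 = 3391955/47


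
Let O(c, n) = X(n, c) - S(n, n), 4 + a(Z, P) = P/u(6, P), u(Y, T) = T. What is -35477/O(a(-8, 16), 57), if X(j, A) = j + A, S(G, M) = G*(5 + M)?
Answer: 35477/3480 ≈ 10.195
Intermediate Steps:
X(j, A) = A + j
a(Z, P) = -3 (a(Z, P) = -4 + P/P = -4 + 1 = -3)
O(c, n) = c + n - n*(5 + n) (O(c, n) = (c + n) - n*(5 + n) = c + n - n*(5 + n))
-35477/O(a(-8, 16), 57) = -35477/(-3 + 57 - 1*57*(5 + 57)) = -35477/(-3 + 57 - 1*57*62) = -35477/(-3 + 57 - 3534) = -35477/(-3480) = -35477*(-1/3480) = 35477/3480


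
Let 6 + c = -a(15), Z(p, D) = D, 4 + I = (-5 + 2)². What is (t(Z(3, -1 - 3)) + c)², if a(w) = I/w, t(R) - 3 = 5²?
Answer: 4225/9 ≈ 469.44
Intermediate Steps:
I = 5 (I = -4 + (-5 + 2)² = -4 + (-3)² = -4 + 9 = 5)
t(R) = 28 (t(R) = 3 + 5² = 3 + 25 = 28)
a(w) = 5/w
c = -19/3 (c = -6 - 5/15 = -6 - 1*⅓ = -6 - ⅓ = -19/3 ≈ -6.3333)
(t(Z(3, -1 - 3)) + c)² = (28 - 19/3)² = (65/3)² = 4225/9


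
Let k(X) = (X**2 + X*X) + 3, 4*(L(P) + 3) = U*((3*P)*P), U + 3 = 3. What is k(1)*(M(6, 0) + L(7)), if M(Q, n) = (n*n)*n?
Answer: -15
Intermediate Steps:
U = 0 (U = -3 + 3 = 0)
L(P) = -3 (L(P) = -3 + (0*((3*P)*P))/4 = -3 + (0*(3*P**2))/4 = -3 + (1/4)*0 = -3 + 0 = -3)
k(X) = 3 + 2*X**2 (k(X) = (X**2 + X**2) + 3 = 2*X**2 + 3 = 3 + 2*X**2)
M(Q, n) = n**3 (M(Q, n) = n**2*n = n**3)
k(1)*(M(6, 0) + L(7)) = (3 + 2*1**2)*(0**3 - 3) = (3 + 2*1)*(0 - 3) = (3 + 2)*(-3) = 5*(-3) = -15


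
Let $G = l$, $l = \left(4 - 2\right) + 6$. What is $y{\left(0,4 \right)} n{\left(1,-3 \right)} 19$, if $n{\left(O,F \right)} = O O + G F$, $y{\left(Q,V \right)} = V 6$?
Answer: $-10488$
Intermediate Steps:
$l = 8$ ($l = 2 + 6 = 8$)
$y{\left(Q,V \right)} = 6 V$
$G = 8$
$n{\left(O,F \right)} = O^{2} + 8 F$ ($n{\left(O,F \right)} = O O + 8 F = O^{2} + 8 F$)
$y{\left(0,4 \right)} n{\left(1,-3 \right)} 19 = 6 \cdot 4 \left(1^{2} + 8 \left(-3\right)\right) 19 = 24 \left(1 - 24\right) 19 = 24 \left(-23\right) 19 = \left(-552\right) 19 = -10488$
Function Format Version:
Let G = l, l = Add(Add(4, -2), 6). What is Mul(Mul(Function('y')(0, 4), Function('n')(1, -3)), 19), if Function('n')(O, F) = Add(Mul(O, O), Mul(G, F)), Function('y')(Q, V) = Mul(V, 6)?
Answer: -10488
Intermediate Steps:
l = 8 (l = Add(2, 6) = 8)
Function('y')(Q, V) = Mul(6, V)
G = 8
Function('n')(O, F) = Add(Pow(O, 2), Mul(8, F)) (Function('n')(O, F) = Add(Mul(O, O), Mul(8, F)) = Add(Pow(O, 2), Mul(8, F)))
Mul(Mul(Function('y')(0, 4), Function('n')(1, -3)), 19) = Mul(Mul(Mul(6, 4), Add(Pow(1, 2), Mul(8, -3))), 19) = Mul(Mul(24, Add(1, -24)), 19) = Mul(Mul(24, -23), 19) = Mul(-552, 19) = -10488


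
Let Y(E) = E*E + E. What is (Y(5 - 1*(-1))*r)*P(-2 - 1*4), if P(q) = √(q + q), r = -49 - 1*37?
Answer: -7224*I*√3 ≈ -12512.0*I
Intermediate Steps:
r = -86 (r = -49 - 37 = -86)
P(q) = √2*√q (P(q) = √(2*q) = √2*√q)
Y(E) = E + E² (Y(E) = E² + E = E + E²)
(Y(5 - 1*(-1))*r)*P(-2 - 1*4) = (((5 - 1*(-1))*(1 + (5 - 1*(-1))))*(-86))*(√2*√(-2 - 1*4)) = (((5 + 1)*(1 + (5 + 1)))*(-86))*(√2*√(-2 - 4)) = ((6*(1 + 6))*(-86))*(√2*√(-6)) = ((6*7)*(-86))*(√2*(I*√6)) = (42*(-86))*(2*I*√3) = -7224*I*√3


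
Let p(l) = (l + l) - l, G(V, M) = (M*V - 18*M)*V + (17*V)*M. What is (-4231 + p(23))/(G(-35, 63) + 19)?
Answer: -4208/79399 ≈ -0.052998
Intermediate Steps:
G(V, M) = V*(-18*M + M*V) + 17*M*V (G(V, M) = (-18*M + M*V)*V + 17*M*V = V*(-18*M + M*V) + 17*M*V)
p(l) = l (p(l) = 2*l - l = l)
(-4231 + p(23))/(G(-35, 63) + 19) = (-4231 + 23)/(63*(-35)*(-1 - 35) + 19) = -4208/(63*(-35)*(-36) + 19) = -4208/(79380 + 19) = -4208/79399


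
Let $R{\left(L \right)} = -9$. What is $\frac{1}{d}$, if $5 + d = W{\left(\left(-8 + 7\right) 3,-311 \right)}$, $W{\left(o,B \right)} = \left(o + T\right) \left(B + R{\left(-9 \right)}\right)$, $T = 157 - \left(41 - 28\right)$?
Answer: $- \frac{1}{45125} \approx -2.2161 \cdot 10^{-5}$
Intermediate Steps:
$T = 144$ ($T = 157 - \left(41 - 28\right) = 157 - 13 = 144$)
$W{\left(o,B \right)} = \left(-9 + B\right) \left(144 + o\right)$ ($W{\left(o,B \right)} = \left(o + 144\right) \left(B - 9\right) = \left(144 + o\right) \left(-9 + B\right) = \left(-9 + B\right) \left(144 + o\right)$)
$d = -45125$ ($d = -5 - \left(46080 + 320 \left(-8 + 7\right) 3\right) = -5 - \left(46080 + 320 \left(-1\right) 3\right) = -5 - 45120 = -45125$)
$\frac{1}{d} = \frac{1}{-45125} = - \frac{1}{45125}$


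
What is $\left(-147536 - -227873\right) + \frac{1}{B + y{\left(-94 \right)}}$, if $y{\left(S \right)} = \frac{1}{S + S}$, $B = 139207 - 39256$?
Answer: $\frac{1509595455407}{18790787} \approx 80337.0$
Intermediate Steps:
$B = 99951$
$y{\left(S \right)} = \frac{1}{2 S}$
$\left(-147536 - -227873\right) + \frac{1}{B + y{\left(-94 \right)}} = \left(-147536 - -227873\right) + \frac{1}{99951 + \frac{1}{2 \left(-94\right)}} = \left(-147536 + 227873\right) + \frac{1}{99951 + \frac{1}{2} \left(- \frac{1}{94}\right)} = 80337 + \frac{1}{99951 - \frac{1}{188}} = 80337 + \frac{1}{\frac{18790787}{188}} = 80337 + \frac{188}{18790787} = \frac{1509595455407}{18790787}$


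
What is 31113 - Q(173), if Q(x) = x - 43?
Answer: 30983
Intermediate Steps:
Q(x) = -43 + x
31113 - Q(173) = 31113 - (-43 + 173) = 31113 - 1*130 = 31113 - 130 = 30983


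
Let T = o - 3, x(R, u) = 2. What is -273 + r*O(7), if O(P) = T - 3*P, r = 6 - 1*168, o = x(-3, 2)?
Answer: 3291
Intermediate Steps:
o = 2
r = -162 (r = 6 - 168 = -162)
T = -1 (T = 2 - 3 = -1)
O(P) = -1 - 3*P
-273 + r*O(7) = -273 - 162*(-1 - 3*7) = -273 - 162*(-1 - 21) = -273 - 162*(-22) = -273 + 3564 = 3291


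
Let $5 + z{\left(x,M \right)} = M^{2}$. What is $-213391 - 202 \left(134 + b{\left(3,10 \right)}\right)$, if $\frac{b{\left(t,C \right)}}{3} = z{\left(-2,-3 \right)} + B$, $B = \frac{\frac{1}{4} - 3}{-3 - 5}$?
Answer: $- \frac{3889461}{16} \approx -2.4309 \cdot 10^{5}$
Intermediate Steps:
$z{\left(x,M \right)} = -5 + M^{2}$
$B = \frac{11}{32}$ ($B = \frac{\frac{1}{4} - 3}{-8} = \left(- \frac{11}{4}\right) \left(- \frac{1}{8}\right) = \frac{11}{32} \approx 0.34375$)
$b{\left(t,C \right)} = \frac{417}{32}$ ($b{\left(t,C \right)} = 3 \left(\left(-5 + \left(-3\right)^{2}\right) + \frac{11}{32}\right) = 3 \left(\left(-5 + 9\right) + \frac{11}{32}\right) = 3 \left(4 + \frac{11}{32}\right) = 3 \cdot \frac{139}{32} = \frac{417}{32}$)
$-213391 - 202 \left(134 + b{\left(3,10 \right)}\right) = -213391 - 202 \left(134 + \frac{417}{32}\right) = -213391 - 202 \cdot \frac{4705}{32} = -213391 - \frac{475205}{16} = - \frac{3889461}{16}$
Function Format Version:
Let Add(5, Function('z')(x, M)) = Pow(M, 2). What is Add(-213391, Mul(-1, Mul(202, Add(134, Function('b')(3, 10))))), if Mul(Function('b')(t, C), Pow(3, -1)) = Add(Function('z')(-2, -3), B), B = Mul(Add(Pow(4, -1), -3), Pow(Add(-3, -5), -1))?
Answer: Rational(-3889461, 16) ≈ -2.4309e+5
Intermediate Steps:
Function('z')(x, M) = Add(-5, Pow(M, 2))
B = Rational(11, 32) (B = Mul(Add(Rational(1, 4), -3), Pow(-8, -1)) = Mul(Rational(-11, 4), Rational(-1, 8)) = Rational(11, 32) ≈ 0.34375)
Function('b')(t, C) = Rational(417, 32) (Function('b')(t, C) = Mul(3, Add(Add(-5, Pow(-3, 2)), Rational(11, 32))) = Mul(3, Add(Add(-5, 9), Rational(11, 32))) = Mul(3, Add(4, Rational(11, 32))) = Mul(3, Rational(139, 32)) = Rational(417, 32))
Add(-213391, Mul(-1, Mul(202, Add(134, Function('b')(3, 10))))) = Add(-213391, Mul(-1, Mul(202, Add(134, Rational(417, 32))))) = Add(-213391, Mul(-1, Mul(202, Rational(4705, 32)))) = Add(-213391, Mul(-1, Rational(475205, 16))) = Add(-213391, Rational(-475205, 16)) = Rational(-3889461, 16)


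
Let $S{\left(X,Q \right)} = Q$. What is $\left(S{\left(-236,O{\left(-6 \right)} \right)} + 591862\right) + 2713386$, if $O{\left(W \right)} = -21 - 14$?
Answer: $3305213$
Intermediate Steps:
$O{\left(W \right)} = -35$
$\left(S{\left(-236,O{\left(-6 \right)} \right)} + 591862\right) + 2713386 = \left(-35 + 591862\right) + 2713386 = 591827 + 2713386 = 3305213$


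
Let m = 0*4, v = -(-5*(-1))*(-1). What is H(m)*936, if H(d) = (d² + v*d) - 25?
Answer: -23400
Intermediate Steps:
v = 5 (v = -5*(-1) = -1*(-5) = 5)
m = 0
H(d) = -25 + d² + 5*d (H(d) = (d² + 5*d) - 25 = -25 + d² + 5*d)
H(m)*936 = (-25 + 0² + 5*0)*936 = (-25 + 0 + 0)*936 = -25*936 = -23400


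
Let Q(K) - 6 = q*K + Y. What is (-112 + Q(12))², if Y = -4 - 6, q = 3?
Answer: 6400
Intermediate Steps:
Y = -10
Q(K) = -4 + 3*K (Q(K) = 6 + (3*K - 10) = 6 + (-10 + 3*K) = -4 + 3*K)
(-112 + Q(12))² = (-112 + (-4 + 3*12))² = (-112 + (-4 + 36))² = (-112 + 32)² = (-80)² = 6400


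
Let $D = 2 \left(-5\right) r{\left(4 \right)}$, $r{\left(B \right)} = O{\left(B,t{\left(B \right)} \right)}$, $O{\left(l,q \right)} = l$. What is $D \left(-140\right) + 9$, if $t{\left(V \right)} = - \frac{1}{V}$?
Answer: $5609$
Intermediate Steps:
$r{\left(B \right)} = B$
$D = -40$ ($D = 2 \left(-5\right) 4 = \left(-10\right) 4 = -40$)
$D \left(-140\right) + 9 = \left(-40\right) \left(-140\right) + 9 = 5600 + 9 = 5609$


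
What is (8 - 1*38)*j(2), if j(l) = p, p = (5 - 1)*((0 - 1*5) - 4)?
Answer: 1080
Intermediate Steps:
p = -36 (p = 4*((0 - 5) - 4) = 4*(-5 - 4) = 4*(-9) = -36)
j(l) = -36
(8 - 1*38)*j(2) = (8 - 1*38)*(-36) = (8 - 38)*(-36) = -30*(-36) = 1080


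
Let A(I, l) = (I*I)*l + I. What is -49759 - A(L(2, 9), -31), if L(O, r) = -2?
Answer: -49633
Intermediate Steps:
A(I, l) = I + l*I² (A(I, l) = I²*l + I = l*I² + I = I + l*I²)
-49759 - A(L(2, 9), -31) = -49759 - (-2)*(1 - 2*(-31)) = -49759 - (-2)*(1 + 62) = -49759 - (-2)*63 = -49759 - 1*(-126) = -49759 + 126 = -49633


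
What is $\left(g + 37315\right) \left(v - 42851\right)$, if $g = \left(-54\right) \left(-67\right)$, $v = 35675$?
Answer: $-293735208$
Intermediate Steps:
$g = 3618$
$\left(g + 37315\right) \left(v - 42851\right) = \left(3618 + 37315\right) \left(35675 - 42851\right) = 40933 \left(-7176\right) = -293735208$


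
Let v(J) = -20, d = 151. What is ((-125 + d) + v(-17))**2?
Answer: 36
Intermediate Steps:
((-125 + d) + v(-17))**2 = ((-125 + 151) - 20)**2 = (26 - 20)**2 = 6**2 = 36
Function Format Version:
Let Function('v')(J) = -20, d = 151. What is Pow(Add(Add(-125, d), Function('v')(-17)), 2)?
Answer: 36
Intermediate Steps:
Pow(Add(Add(-125, d), Function('v')(-17)), 2) = Pow(Add(Add(-125, 151), -20), 2) = Pow(Add(26, -20), 2) = Pow(6, 2) = 36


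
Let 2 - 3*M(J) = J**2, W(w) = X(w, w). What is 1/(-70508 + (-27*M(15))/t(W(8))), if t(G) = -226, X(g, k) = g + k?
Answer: -226/15936815 ≈ -1.4181e-5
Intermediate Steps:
W(w) = 2*w (W(w) = w + w = 2*w)
M(J) = 2/3 - J**2/3
1/(-70508 + (-27*M(15))/t(W(8))) = 1/(-70508 - 27*(2/3 - 1/3*15**2)/(-226)) = 1/(-70508 - 27*(2/3 - 1/3*225)*(-1/226)) = 1/(-70508 - 27*(2/3 - 75)*(-1/226)) = 1/(-70508 - 27*(-223/3)*(-1/226)) = 1/(-70508 + 2007*(-1/226)) = 1/(-70508 - 2007/226) = 1/(-15936815/226) = -226/15936815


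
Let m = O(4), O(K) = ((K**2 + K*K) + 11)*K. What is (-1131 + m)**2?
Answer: 919681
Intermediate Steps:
O(K) = K*(11 + 2*K**2) (O(K) = ((K**2 + K**2) + 11)*K = (2*K**2 + 11)*K = (11 + 2*K**2)*K = K*(11 + 2*K**2))
m = 172 (m = 4*(11 + 2*4**2) = 4*(11 + 2*16) = 4*(11 + 32) = 4*43 = 172)
(-1131 + m)**2 = (-1131 + 172)**2 = (-959)**2 = 919681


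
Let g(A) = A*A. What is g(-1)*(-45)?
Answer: -45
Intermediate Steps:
g(A) = A**2
g(-1)*(-45) = (-1)**2*(-45) = 1*(-45) = -45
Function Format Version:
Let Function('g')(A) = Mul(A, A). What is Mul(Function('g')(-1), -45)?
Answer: -45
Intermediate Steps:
Function('g')(A) = Pow(A, 2)
Mul(Function('g')(-1), -45) = Mul(Pow(-1, 2), -45) = Mul(1, -45) = -45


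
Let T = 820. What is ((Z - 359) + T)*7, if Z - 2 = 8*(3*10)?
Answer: 4921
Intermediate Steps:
Z = 242 (Z = 2 + 8*(3*10) = 2 + 8*30 = 2 + 240 = 242)
((Z - 359) + T)*7 = ((242 - 359) + 820)*7 = (-117 + 820)*7 = 703*7 = 4921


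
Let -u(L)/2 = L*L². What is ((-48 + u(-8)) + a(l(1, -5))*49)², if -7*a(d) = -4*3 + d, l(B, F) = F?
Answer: 1199025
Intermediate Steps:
u(L) = -2*L³ (u(L) = -2*L*L² = -2*L³)
a(d) = 12/7 - d/7 (a(d) = -(-4*3 + d)/7 = -(-12 + d)/7 = 12/7 - d/7)
((-48 + u(-8)) + a(l(1, -5))*49)² = ((-48 - 2*(-8)³) + (12/7 - ⅐*(-5))*49)² = ((-48 - 2*(-512)) + (12/7 + 5/7)*49)² = ((-48 + 1024) + (17/7)*49)² = (976 + 119)² = 1095² = 1199025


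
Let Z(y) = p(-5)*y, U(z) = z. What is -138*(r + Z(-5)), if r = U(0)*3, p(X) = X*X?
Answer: 17250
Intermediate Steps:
p(X) = X²
Z(y) = 25*y (Z(y) = (-5)²*y = 25*y)
r = 0 (r = 0*3 = 0)
-138*(r + Z(-5)) = -138*(0 + 25*(-5)) = -138*(0 - 125) = -138*(-125) = 17250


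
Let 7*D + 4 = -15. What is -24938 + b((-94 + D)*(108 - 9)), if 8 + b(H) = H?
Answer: -241645/7 ≈ -34521.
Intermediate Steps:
D = -19/7 (D = -4/7 + (⅐)*(-15) = -4/7 - 15/7 = -19/7 ≈ -2.7143)
b(H) = -8 + H
-24938 + b((-94 + D)*(108 - 9)) = -24938 + (-8 + (-94 - 19/7)*(108 - 9)) = -24938 + (-8 - 677/7*99) = -24938 + (-8 - 67023/7) = -24938 - 67079/7 = -241645/7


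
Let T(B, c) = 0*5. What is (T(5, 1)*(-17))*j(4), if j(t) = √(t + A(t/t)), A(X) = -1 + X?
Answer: 0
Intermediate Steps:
T(B, c) = 0
j(t) = √t (j(t) = √(t + (-1 + t/t)) = √(t + (-1 + 1)) = √(t + 0) = √t)
(T(5, 1)*(-17))*j(4) = (0*(-17))*√4 = 0*2 = 0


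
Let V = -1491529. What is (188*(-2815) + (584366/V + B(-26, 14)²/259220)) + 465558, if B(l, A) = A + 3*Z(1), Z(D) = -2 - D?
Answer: -378677762039567/5948217652 ≈ -63662.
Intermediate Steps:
B(l, A) = -9 + A (B(l, A) = A + 3*(-2 - 1*1) = A + 3*(-2 - 1) = A + 3*(-3) = A - 9 = -9 + A)
(188*(-2815) + (584366/V + B(-26, 14)²/259220)) + 465558 = (188*(-2815) + (584366/(-1491529) + (-9 + 14)²/259220)) + 465558 = (-529220 + (584366*(-1/1491529) + 5²*(1/259220))) + 465558 = (-529220 + (-584366/1491529 + 25*(1/259220))) + 465558 = (-529220 + (-584366/1491529 + 5/51844)) + 465558 = (-529220 - 2329877943/5948217652) + 465558 = -3147918075669383/5948217652 + 465558 = -378677762039567/5948217652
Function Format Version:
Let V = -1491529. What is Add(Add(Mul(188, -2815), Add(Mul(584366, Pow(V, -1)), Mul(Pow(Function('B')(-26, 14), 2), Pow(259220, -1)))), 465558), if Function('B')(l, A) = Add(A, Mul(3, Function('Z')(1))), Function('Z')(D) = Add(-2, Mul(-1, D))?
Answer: Rational(-378677762039567, 5948217652) ≈ -63662.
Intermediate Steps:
Function('B')(l, A) = Add(-9, A) (Function('B')(l, A) = Add(A, Mul(3, Add(-2, Mul(-1, 1)))) = Add(A, Mul(3, Add(-2, -1))) = Add(A, Mul(3, -3)) = Add(A, -9) = Add(-9, A))
Add(Add(Mul(188, -2815), Add(Mul(584366, Pow(V, -1)), Mul(Pow(Function('B')(-26, 14), 2), Pow(259220, -1)))), 465558) = Add(Add(Mul(188, -2815), Add(Mul(584366, Pow(-1491529, -1)), Mul(Pow(Add(-9, 14), 2), Pow(259220, -1)))), 465558) = Add(Add(-529220, Add(Mul(584366, Rational(-1, 1491529)), Mul(Pow(5, 2), Rational(1, 259220)))), 465558) = Add(Add(-529220, Add(Rational(-584366, 1491529), Mul(25, Rational(1, 259220)))), 465558) = Add(Add(-529220, Add(Rational(-584366, 1491529), Rational(5, 51844))), 465558) = Add(Add(-529220, Rational(-2329877943, 5948217652)), 465558) = Add(Rational(-3147918075669383, 5948217652), 465558) = Rational(-378677762039567, 5948217652)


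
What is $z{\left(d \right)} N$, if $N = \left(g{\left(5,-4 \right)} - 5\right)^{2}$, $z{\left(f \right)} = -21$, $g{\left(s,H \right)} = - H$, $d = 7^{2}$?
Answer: $-21$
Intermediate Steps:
$d = 49$
$N = 1$ ($N = \left(\left(-1\right) \left(-4\right) - 5\right)^{2} = \left(4 - 5\right)^{2} = \left(-1\right)^{2} = 1$)
$z{\left(d \right)} N = \left(-21\right) 1 = -21$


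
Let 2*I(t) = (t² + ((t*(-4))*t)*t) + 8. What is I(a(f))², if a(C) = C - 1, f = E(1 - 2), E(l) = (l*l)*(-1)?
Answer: 484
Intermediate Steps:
E(l) = -l² (E(l) = l²*(-1) = -l²)
f = -1 (f = -(1 - 2)² = -1*(-1)² = -1*1 = -1)
a(C) = -1 + C
I(t) = 4 + t²/2 - 2*t³ (I(t) = ((t² + ((t*(-4))*t)*t) + 8)/2 = ((t² + ((-4*t)*t)*t) + 8)/2 = ((t² + (-4*t²)*t) + 8)/2 = ((t² - 4*t³) + 8)/2 = (8 + t² - 4*t³)/2 = 4 + t²/2 - 2*t³)
I(a(f))² = (4 + (-1 - 1)²/2 - 2*(-1 - 1)³)² = (4 + (½)*(-2)² - 2*(-2)³)² = (4 + (½)*4 - 2*(-8))² = (4 + 2 + 16)² = 22² = 484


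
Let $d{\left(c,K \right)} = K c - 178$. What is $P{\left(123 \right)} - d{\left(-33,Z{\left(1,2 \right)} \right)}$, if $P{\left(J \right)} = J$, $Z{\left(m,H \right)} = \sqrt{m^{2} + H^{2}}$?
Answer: $301 + 33 \sqrt{5} \approx 374.79$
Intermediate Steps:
$Z{\left(m,H \right)} = \sqrt{H^{2} + m^{2}}$
$d{\left(c,K \right)} = -178 + K c$
$P{\left(123 \right)} - d{\left(-33,Z{\left(1,2 \right)} \right)} = 123 - \left(-178 + \sqrt{2^{2} + 1^{2}} \left(-33\right)\right) = 123 - \left(-178 + \sqrt{4 + 1} \left(-33\right)\right) = 123 - \left(-178 + \sqrt{5} \left(-33\right)\right) = 123 - \left(-178 - 33 \sqrt{5}\right) = 123 + \left(178 + 33 \sqrt{5}\right) = 301 + 33 \sqrt{5}$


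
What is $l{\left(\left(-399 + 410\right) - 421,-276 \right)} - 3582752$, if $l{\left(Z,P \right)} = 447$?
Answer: $-3582305$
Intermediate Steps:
$l{\left(\left(-399 + 410\right) - 421,-276 \right)} - 3582752 = 447 - 3582752 = -3582305$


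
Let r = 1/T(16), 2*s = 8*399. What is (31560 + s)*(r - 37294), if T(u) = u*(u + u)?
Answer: -158274534303/128 ≈ -1.2365e+9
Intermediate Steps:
T(u) = 2*u² (T(u) = u*(2*u) = 2*u²)
s = 1596 (s = (8*399)/2 = (½)*3192 = 1596)
r = 1/512 (r = 1/(2*16²) = 1/(2*256) = 1/512 ≈ 0.0019531)
(31560 + s)*(r - 37294) = (31560 + 1596)*(1/512 - 37294) = 33156*(-19094527/512) = -158274534303/128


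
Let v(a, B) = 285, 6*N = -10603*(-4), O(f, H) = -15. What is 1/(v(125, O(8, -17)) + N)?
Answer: 3/22061 ≈ 0.00013599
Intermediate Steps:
N = 21206/3 (N = (-10603*(-4))/6 = (⅙)*42412 = 21206/3 ≈ 7068.7)
1/(v(125, O(8, -17)) + N) = 1/(285 + 21206/3) = 1/(22061/3) = 3/22061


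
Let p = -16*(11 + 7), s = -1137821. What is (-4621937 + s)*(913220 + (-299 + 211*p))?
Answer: -4908195058974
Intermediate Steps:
p = -288 (p = -16*18 = -288)
(-4621937 + s)*(913220 + (-299 + 211*p)) = (-4621937 - 1137821)*(913220 + (-299 + 211*(-288))) = -5759758*(913220 + (-299 - 60768)) = -5759758*(913220 - 61067) = -5759758*852153 = -4908195058974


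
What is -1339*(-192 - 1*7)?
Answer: 266461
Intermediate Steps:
-1339*(-192 - 1*7) = -1339*(-192 - 7) = -1339*(-199) = 266461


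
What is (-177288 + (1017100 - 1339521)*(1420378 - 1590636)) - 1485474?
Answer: 54893091856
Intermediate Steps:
(-177288 + (1017100 - 1339521)*(1420378 - 1590636)) - 1485474 = (-177288 - 322421*(-170258)) - 1485474 = (-177288 + 54894754618) - 1485474 = 54894577330 - 1485474 = 54893091856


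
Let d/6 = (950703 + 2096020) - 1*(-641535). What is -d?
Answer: -22129548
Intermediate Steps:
d = 22129548 (d = 6*((950703 + 2096020) - 1*(-641535)) = 6*(3046723 + 641535) = 6*3688258 = 22129548)
-d = -1*22129548 = -22129548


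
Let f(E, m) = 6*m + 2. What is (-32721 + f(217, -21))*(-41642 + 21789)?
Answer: 652071785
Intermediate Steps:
f(E, m) = 2 + 6*m
(-32721 + f(217, -21))*(-41642 + 21789) = (-32721 + (2 + 6*(-21)))*(-41642 + 21789) = (-32721 + (2 - 126))*(-19853) = (-32721 - 124)*(-19853) = -32845*(-19853) = 652071785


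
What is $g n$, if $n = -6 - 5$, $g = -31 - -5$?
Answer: $286$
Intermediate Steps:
$g = -26$ ($g = -31 + 5 = -26$)
$n = -11$
$g n = \left(-26\right) \left(-11\right) = 286$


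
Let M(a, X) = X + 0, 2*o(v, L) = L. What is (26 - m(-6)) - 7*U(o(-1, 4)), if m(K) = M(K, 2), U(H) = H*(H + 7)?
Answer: -102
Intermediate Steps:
o(v, L) = L/2
M(a, X) = X
U(H) = H*(7 + H)
m(K) = 2
(26 - m(-6)) - 7*U(o(-1, 4)) = (26 - 1*2) - 7*(½)*4*(7 + (½)*4) = (26 - 2) - 14*(7 + 2) = 24 - 14*9 = 24 - 7*18 = 24 - 126 = -102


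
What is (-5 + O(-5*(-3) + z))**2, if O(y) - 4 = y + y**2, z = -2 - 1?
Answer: 24025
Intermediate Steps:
z = -3
O(y) = 4 + y + y**2 (O(y) = 4 + (y + y**2) = 4 + y + y**2)
(-5 + O(-5*(-3) + z))**2 = (-5 + (4 + (-5*(-3) - 3) + (-5*(-3) - 3)**2))**2 = (-5 + (4 + (15 - 3) + (15 - 3)**2))**2 = (-5 + (4 + 12 + 12**2))**2 = (-5 + (4 + 12 + 144))**2 = (-5 + 160)**2 = 155**2 = 24025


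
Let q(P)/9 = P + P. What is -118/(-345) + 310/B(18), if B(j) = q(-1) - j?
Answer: -17117/2070 ≈ -8.2691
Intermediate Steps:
q(P) = 18*P (q(P) = 9*(P + P) = 9*(2*P) = 18*P)
B(j) = -18 - j (B(j) = 18*(-1) - j = -18 - j)
-118/(-345) + 310/B(18) = -118/(-345) + 310/(-18 - 1*18) = -118*(-1/345) + 310/(-18 - 18) = 118/345 + 310/(-36) = 118/345 + 310*(-1/36) = 118/345 - 155/18 = -17117/2070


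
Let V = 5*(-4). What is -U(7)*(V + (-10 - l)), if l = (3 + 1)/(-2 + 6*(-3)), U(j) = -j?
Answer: -1043/5 ≈ -208.60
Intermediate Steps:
V = -20
l = -⅕ (l = 4/(-2 - 18) = 4/(-20) = 4*(-1/20) = -⅕ ≈ -0.20000)
-U(7)*(V + (-10 - l)) = -(-1*7)*(-20 + (-10 - 1*(-⅕))) = -(-7)*(-20 + (-10 + ⅕)) = -(-7)*(-20 - 49/5) = -(-7)*(-149)/5 = -1*1043/5 = -1043/5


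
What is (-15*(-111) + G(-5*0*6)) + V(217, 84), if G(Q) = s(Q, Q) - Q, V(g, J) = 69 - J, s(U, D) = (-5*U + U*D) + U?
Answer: 1650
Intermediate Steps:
s(U, D) = -4*U + D*U (s(U, D) = (-5*U + D*U) + U = -4*U + D*U)
G(Q) = -Q + Q*(-4 + Q) (G(Q) = Q*(-4 + Q) - Q = -Q + Q*(-4 + Q))
(-15*(-111) + G(-5*0*6)) + V(217, 84) = (-15*(-111) + (-5*0*6)*(-5 - 5*0*6)) + (69 - 1*84) = (1665 + (0*6)*(-5 + 0*6)) + (69 - 84) = (1665 + 0*(-5 + 0)) - 15 = (1665 + 0*(-5)) - 15 = (1665 + 0) - 15 = 1665 - 15 = 1650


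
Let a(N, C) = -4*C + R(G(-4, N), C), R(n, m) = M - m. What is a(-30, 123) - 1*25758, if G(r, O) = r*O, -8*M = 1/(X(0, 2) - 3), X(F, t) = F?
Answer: -632951/24 ≈ -26373.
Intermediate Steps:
M = 1/24 (M = -1/(8*(0 - 3)) = -⅛/(-3) = -⅛*(-⅓) = 1/24 ≈ 0.041667)
G(r, O) = O*r
R(n, m) = 1/24 - m
a(N, C) = 1/24 - 5*C (a(N, C) = -4*C + (1/24 - C) = 1/24 - 5*C)
a(-30, 123) - 1*25758 = (1/24 - 5*123) - 1*25758 = (1/24 - 615) - 25758 = -14759/24 - 25758 = -632951/24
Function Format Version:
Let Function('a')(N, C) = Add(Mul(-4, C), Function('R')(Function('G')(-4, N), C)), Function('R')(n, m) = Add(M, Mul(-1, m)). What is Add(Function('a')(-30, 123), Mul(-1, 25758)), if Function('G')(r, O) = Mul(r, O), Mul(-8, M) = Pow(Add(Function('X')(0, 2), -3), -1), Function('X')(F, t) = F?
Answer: Rational(-632951, 24) ≈ -26373.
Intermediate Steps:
M = Rational(1, 24) (M = Mul(Rational(-1, 8), Pow(Add(0, -3), -1)) = Mul(Rational(-1, 8), Pow(-3, -1)) = Mul(Rational(-1, 8), Rational(-1, 3)) = Rational(1, 24) ≈ 0.041667)
Function('G')(r, O) = Mul(O, r)
Function('R')(n, m) = Add(Rational(1, 24), Mul(-1, m))
Function('a')(N, C) = Add(Rational(1, 24), Mul(-5, C)) (Function('a')(N, C) = Add(Mul(-4, C), Add(Rational(1, 24), Mul(-1, C))) = Add(Rational(1, 24), Mul(-5, C)))
Add(Function('a')(-30, 123), Mul(-1, 25758)) = Add(Add(Rational(1, 24), Mul(-5, 123)), Mul(-1, 25758)) = Add(Add(Rational(1, 24), -615), -25758) = Add(Rational(-14759, 24), -25758) = Rational(-632951, 24)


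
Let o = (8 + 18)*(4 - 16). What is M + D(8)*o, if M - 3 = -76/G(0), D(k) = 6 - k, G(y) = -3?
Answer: 1957/3 ≈ 652.33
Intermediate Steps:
o = -312 (o = 26*(-12) = -312)
M = 85/3 (M = 3 - 76/(-3) = 3 - 76*(-⅓) = 3 + 76/3 = 85/3 ≈ 28.333)
M + D(8)*o = 85/3 + (6 - 1*8)*(-312) = 85/3 + (6 - 8)*(-312) = 85/3 - 2*(-312) = 85/3 + 624 = 1957/3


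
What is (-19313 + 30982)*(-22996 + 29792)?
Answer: 79302524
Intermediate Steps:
(-19313 + 30982)*(-22996 + 29792) = 11669*6796 = 79302524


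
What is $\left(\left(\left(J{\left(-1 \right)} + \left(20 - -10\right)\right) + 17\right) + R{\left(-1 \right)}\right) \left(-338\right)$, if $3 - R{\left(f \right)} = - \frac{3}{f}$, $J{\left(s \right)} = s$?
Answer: $-15548$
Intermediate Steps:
$R{\left(f \right)} = 3 + \frac{3}{f}$ ($R{\left(f \right)} = 3 - - \frac{3}{f} = 3 + \frac{3}{f}$)
$\left(\left(\left(J{\left(-1 \right)} + \left(20 - -10\right)\right) + 17\right) + R{\left(-1 \right)}\right) \left(-338\right) = \left(\left(\left(-1 + \left(20 - -10\right)\right) + 17\right) + \left(3 + \frac{3}{-1}\right)\right) \left(-338\right) = \left(\left(\left(-1 + \left(20 + 10\right)\right) + 17\right) + \left(3 + 3 \left(-1\right)\right)\right) \left(-338\right) = \left(\left(\left(-1 + 30\right) + 17\right) + \left(3 - 3\right)\right) \left(-338\right) = \left(\left(29 + 17\right) + 0\right) \left(-338\right) = \left(46 + 0\right) \left(-338\right) = 46 \left(-338\right) = -15548$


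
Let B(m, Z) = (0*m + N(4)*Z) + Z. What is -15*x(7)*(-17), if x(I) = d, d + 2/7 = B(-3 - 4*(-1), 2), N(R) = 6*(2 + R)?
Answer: 131580/7 ≈ 18797.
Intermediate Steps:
N(R) = 12 + 6*R
B(m, Z) = 37*Z (B(m, Z) = (0*m + (12 + 6*4)*Z) + Z = (0 + (12 + 24)*Z) + Z = (0 + 36*Z) + Z = 36*Z + Z = 37*Z)
d = 516/7 (d = -2/7 + 37*2 = -2/7 + 74 = 516/7 ≈ 73.714)
x(I) = 516/7
-15*x(7)*(-17) = -15*516/7*(-17) = -7740/7*(-17) = 131580/7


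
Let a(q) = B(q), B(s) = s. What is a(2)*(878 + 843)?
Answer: 3442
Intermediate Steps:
a(q) = q
a(2)*(878 + 843) = 2*(878 + 843) = 2*1721 = 3442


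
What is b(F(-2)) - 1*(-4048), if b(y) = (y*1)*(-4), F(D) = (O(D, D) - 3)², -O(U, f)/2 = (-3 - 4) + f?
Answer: 3148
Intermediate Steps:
O(U, f) = 14 - 2*f (O(U, f) = -2*((-3 - 4) + f) = -2*(-7 + f) = 14 - 2*f)
F(D) = (11 - 2*D)² (F(D) = ((14 - 2*D) - 3)² = (11 - 2*D)²)
b(y) = -4*y (b(y) = y*(-4) = -4*y)
b(F(-2)) - 1*(-4048) = -4*(-11 + 2*(-2))² - 1*(-4048) = -4*(-11 - 4)² + 4048 = -4*(-15)² + 4048 = -4*225 + 4048 = -900 + 4048 = 3148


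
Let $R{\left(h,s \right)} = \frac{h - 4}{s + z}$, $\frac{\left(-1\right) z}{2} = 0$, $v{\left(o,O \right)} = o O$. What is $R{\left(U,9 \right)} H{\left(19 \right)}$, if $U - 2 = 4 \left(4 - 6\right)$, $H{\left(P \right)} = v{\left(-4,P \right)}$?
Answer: $\frac{760}{9} \approx 84.444$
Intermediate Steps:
$v{\left(o,O \right)} = O o$
$H{\left(P \right)} = - 4 P$ ($H{\left(P \right)} = P \left(-4\right) = - 4 P$)
$z = 0$ ($z = \left(-2\right) 0 = 0$)
$U = -6$ ($U = 2 + 4 \left(4 - 6\right) = 2 + 4 \left(-2\right) = 2 - 8 = -6$)
$R{\left(h,s \right)} = \frac{-4 + h}{s}$ ($R{\left(h,s \right)} = \frac{h - 4}{s + 0} = \frac{-4 + h}{s}$)
$R{\left(U,9 \right)} H{\left(19 \right)} = \frac{-4 - 6}{9} \left(\left(-4\right) 19\right) = \frac{1}{9} \left(-10\right) \left(-76\right) = \left(- \frac{10}{9}\right) \left(-76\right) = \frac{760}{9}$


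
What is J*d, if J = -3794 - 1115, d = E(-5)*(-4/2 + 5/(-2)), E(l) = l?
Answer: -220905/2 ≈ -1.1045e+5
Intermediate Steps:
d = 45/2 (d = -5*(-4/2 + 5/(-2)) = -5*(-4*½ + 5*(-½)) = -5*(-2 - 5/2) = -5*(-9/2) = 45/2 ≈ 22.500)
J = -4909
J*d = -4909*45/2 = -220905/2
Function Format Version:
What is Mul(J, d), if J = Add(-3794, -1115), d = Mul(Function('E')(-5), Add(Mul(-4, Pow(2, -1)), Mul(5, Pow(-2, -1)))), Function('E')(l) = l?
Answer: Rational(-220905, 2) ≈ -1.1045e+5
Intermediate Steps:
d = Rational(45, 2) (d = Mul(-5, Add(Mul(-4, Pow(2, -1)), Mul(5, Pow(-2, -1)))) = Mul(-5, Add(Mul(-4, Rational(1, 2)), Mul(5, Rational(-1, 2)))) = Mul(-5, Add(-2, Rational(-5, 2))) = Mul(-5, Rational(-9, 2)) = Rational(45, 2) ≈ 22.500)
J = -4909
Mul(J, d) = Mul(-4909, Rational(45, 2)) = Rational(-220905, 2)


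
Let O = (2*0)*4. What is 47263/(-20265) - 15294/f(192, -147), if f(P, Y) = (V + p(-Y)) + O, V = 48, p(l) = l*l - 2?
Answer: -53336527/17553543 ≈ -3.0385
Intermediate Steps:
p(l) = -2 + l**2 (p(l) = l**2 - 2 = -2 + l**2)
O = 0 (O = 0*4 = 0)
f(P, Y) = 46 + Y**2 (f(P, Y) = (48 + (-2 + (-Y)**2)) + 0 = (48 + (-2 + Y**2)) + 0 = (46 + Y**2) + 0 = 46 + Y**2)
47263/(-20265) - 15294/f(192, -147) = 47263/(-20265) - 15294/(46 + (-147)**2) = 47263*(-1/20265) - 15294/(46 + 21609) = -47263/20265 - 15294/21655 = -53336527/17553543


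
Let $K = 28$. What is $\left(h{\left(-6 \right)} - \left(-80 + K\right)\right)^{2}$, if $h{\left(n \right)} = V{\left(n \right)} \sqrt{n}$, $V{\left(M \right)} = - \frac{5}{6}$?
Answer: $\frac{16199}{6} - \frac{260 i \sqrt{6}}{3} \approx 2699.8 - 212.29 i$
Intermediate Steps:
$V{\left(M \right)} = - \frac{5}{6}$ ($V{\left(M \right)} = \left(-5\right) \frac{1}{6} = - \frac{5}{6}$)
$h{\left(n \right)} = - \frac{5 \sqrt{n}}{6}$
$\left(h{\left(-6 \right)} - \left(-80 + K\right)\right)^{2} = \left(- \frac{5 \sqrt{-6}}{6} + \left(80 - 28\right)\right)^{2} = \left(- \frac{5 i \sqrt{6}}{6} + \left(80 - 28\right)\right)^{2} = \left(- \frac{5 i \sqrt{6}}{6} + 52\right)^{2} = \left(52 - \frac{5 i \sqrt{6}}{6}\right)^{2}$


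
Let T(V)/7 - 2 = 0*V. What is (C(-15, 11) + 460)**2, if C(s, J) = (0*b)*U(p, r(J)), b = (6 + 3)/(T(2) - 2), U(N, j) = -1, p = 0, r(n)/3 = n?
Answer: 211600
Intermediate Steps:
T(V) = 14 (T(V) = 14 + 7*(0*V) = 14 + 7*0 = 14 + 0 = 14)
r(n) = 3*n
b = 3/4 (b = (6 + 3)/(14 - 2) = 9/12 = 9*(1/12) = 3/4 ≈ 0.75000)
C(s, J) = 0 (C(s, J) = (0*(3/4))*(-1) = 0*(-1) = 0)
(C(-15, 11) + 460)**2 = (0 + 460)**2 = 460**2 = 211600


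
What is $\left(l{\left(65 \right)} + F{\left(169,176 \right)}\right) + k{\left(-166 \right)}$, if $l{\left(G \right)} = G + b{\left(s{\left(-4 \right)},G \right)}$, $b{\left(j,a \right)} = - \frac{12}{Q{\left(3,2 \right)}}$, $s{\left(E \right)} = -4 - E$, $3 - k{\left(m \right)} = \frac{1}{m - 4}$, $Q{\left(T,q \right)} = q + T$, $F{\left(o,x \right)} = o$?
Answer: $\frac{39883}{170} \approx 234.61$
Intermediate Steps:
$Q{\left(T,q \right)} = T + q$
$k{\left(m \right)} = 3 - \frac{1}{-4 + m}$ ($k{\left(m \right)} = 3 - \frac{1}{m - 4} = 3 - \frac{1}{-4 + m}$)
$b{\left(j,a \right)} = - \frac{12}{5}$ ($b{\left(j,a \right)} = - \frac{12}{3 + 2} = - \frac{12}{5}$)
$l{\left(G \right)} = - \frac{12}{5} + G$ ($l{\left(G \right)} = G - \frac{12}{5} = - \frac{12}{5} + G$)
$\left(l{\left(65 \right)} + F{\left(169,176 \right)}\right) + k{\left(-166 \right)} = \left(\left(- \frac{12}{5} + 65\right) + 169\right) + \frac{-13 + 3 \left(-166\right)}{-4 - 166} = \left(\frac{313}{5} + 169\right) + \frac{-13 - 498}{-170} = \frac{1158}{5} - - \frac{511}{170} = \frac{1158}{5} + \frac{511}{170} = \frac{39883}{170}$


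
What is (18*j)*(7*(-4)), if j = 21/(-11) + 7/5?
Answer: 14112/55 ≈ 256.58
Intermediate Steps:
j = -28/55 (j = 21*(-1/11) + 7*(⅕) = -21/11 + 7/5 = -28/55 ≈ -0.50909)
(18*j)*(7*(-4)) = (18*(-28/55))*(7*(-4)) = -504/55*(-28) = 14112/55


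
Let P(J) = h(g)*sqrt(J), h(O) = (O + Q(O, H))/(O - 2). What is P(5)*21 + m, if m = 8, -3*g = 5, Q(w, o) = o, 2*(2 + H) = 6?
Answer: 8 + 42*sqrt(5)/11 ≈ 16.538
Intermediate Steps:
H = 1 (H = -2 + (1/2)*6 = -2 + 3 = 1)
g = -5/3 (g = -1/3*5 = -5/3 ≈ -1.6667)
h(O) = (1 + O)/(-2 + O) (h(O) = (O + 1)/(O - 2) = (1 + O)/(-2 + O))
P(J) = 2*sqrt(J)/11 (P(J) = ((1 - 5/3)/(-2 - 5/3))*sqrt(J) = (-2/3/(-11/3))*sqrt(J) = (-3/11*(-2/3))*sqrt(J) = 2*sqrt(J)/11)
P(5)*21 + m = (2*sqrt(5)/11)*21 + 8 = 42*sqrt(5)/11 + 8 = 8 + 42*sqrt(5)/11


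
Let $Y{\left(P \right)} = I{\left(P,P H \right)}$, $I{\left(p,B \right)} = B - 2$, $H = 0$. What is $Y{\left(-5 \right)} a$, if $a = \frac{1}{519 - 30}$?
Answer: $- \frac{2}{489} \approx -0.00409$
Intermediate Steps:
$a = \frac{1}{489} \approx 0.002045$
$I{\left(p,B \right)} = -2 + B$
$Y{\left(P \right)} = -2$ ($Y{\left(P \right)} = -2 + P 0 = -2 + 0 = -2$)
$Y{\left(-5 \right)} a = \left(-2\right) \frac{1}{489} = - \frac{2}{489}$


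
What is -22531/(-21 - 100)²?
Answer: -22531/14641 ≈ -1.5389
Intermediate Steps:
-22531/(-21 - 100)² = -22531/((-121)²) = -22531/14641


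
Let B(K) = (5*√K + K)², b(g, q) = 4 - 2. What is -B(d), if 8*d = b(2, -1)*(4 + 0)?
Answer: -36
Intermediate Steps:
b(g, q) = 2
d = 1 (d = (2*(4 + 0))/8 = (2*4)/8 = (⅛)*8 = 1)
B(K) = (K + 5*√K)²
-B(d) = -(1 + 5*√1)² = -(1 + 5*1)² = -(1 + 5)² = -1*6² = -1*36 = -36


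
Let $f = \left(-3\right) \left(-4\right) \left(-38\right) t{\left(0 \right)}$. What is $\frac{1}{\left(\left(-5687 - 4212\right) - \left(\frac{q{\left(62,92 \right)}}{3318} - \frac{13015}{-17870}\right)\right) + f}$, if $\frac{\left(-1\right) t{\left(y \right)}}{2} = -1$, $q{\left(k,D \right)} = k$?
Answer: $- \frac{5929266}{64105723897} \approx -9.2492 \cdot 10^{-5}$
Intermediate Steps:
$t{\left(y \right)} = 2$ ($t{\left(y \right)} = \left(-2\right) \left(-1\right) = 2$)
$f = -912$ ($f = \left(-3\right) \left(-4\right) \left(-38\right) 2 = 12 \left(-38\right) 2 = \left(-456\right) 2 = -912$)
$\frac{1}{\left(\left(-5687 - 4212\right) - \left(\frac{q{\left(62,92 \right)}}{3318} - \frac{13015}{-17870}\right)\right) + f} = \frac{1}{\left(\left(-5687 - 4212\right) - \left(\frac{62}{3318} - \frac{13015}{-17870}\right)\right) - 912} = \frac{1}{\left(-9899 - \left(62 \cdot \frac{1}{3318} - - \frac{2603}{3574}\right)\right) - 912} = \frac{1}{\left(-9899 - \left(\frac{31}{1659} + \frac{2603}{3574}\right)\right) - 912} = \frac{1}{\left(-9899 - \frac{4429171}{5929266}\right) - 912} = \frac{1}{- \frac{58698233305}{5929266} - 912} = \frac{1}{- \frac{64105723897}{5929266}} = - \frac{5929266}{64105723897}$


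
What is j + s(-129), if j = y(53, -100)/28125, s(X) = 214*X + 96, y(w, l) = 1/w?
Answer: -41007093749/1490625 ≈ -27510.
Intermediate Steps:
s(X) = 96 + 214*X
j = 1/1490625 (j = 1/(53*28125) = (1/53)*(1/28125) = 1/1490625 ≈ 6.7086e-7)
j + s(-129) = 1/1490625 + (96 + 214*(-129)) = 1/1490625 + (96 - 27606) = 1/1490625 - 27510 = -41007093749/1490625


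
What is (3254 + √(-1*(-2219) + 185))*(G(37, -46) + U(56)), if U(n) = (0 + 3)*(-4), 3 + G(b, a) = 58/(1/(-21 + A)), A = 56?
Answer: 6556810 + 4030*√601 ≈ 6.6556e+6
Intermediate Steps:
G(b, a) = 2027 (G(b, a) = -3 + 58/(1/(-21 + 56)) = -3 + 58/(1/35) = -3 + 58*35 = -3 + 2030 = 2027)
U(n) = -12 (U(n) = 3*(-4) = -12)
(3254 + √(-1*(-2219) + 185))*(G(37, -46) + U(56)) = (3254 + √(-1*(-2219) + 185))*(2027 - 12) = (3254 + √(2219 + 185))*2015 = (3254 + √2404)*2015 = (3254 + 2*√601)*2015 = 6556810 + 4030*√601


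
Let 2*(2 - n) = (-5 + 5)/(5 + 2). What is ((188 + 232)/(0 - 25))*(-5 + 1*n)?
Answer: 252/5 ≈ 50.400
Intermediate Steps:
n = 2 (n = 2 - (-5 + 5)/(2*(5 + 2)) = 2 - 0/7 = 2 - ½*0 = 2 + 0 = 2)
((188 + 232)/(0 - 25))*(-5 + 1*n) = ((188 + 232)/(0 - 25))*(-5 + 1*2) = (420/(-25))*(-5 + 2) = (420*(-1/25))*(-3) = -84/5*(-3) = 252/5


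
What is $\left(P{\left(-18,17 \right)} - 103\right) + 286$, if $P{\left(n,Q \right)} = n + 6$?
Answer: $171$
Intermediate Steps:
$P{\left(n,Q \right)} = 6 + n$
$\left(P{\left(-18,17 \right)} - 103\right) + 286 = \left(\left(6 - 18\right) - 103\right) + 286 = \left(-12 - 103\right) + 286 = -115 + 286 = 171$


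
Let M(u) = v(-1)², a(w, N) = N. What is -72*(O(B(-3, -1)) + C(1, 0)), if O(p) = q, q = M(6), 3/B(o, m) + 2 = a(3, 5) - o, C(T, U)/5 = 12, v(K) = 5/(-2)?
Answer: -4770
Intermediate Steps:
v(K) = -5/2 (v(K) = 5*(-½) = -5/2)
M(u) = 25/4 (M(u) = (-5/2)² = 25/4)
C(T, U) = 60 (C(T, U) = 5*12 = 60)
B(o, m) = 3/(3 - o) (B(o, m) = 3/(-2 + (5 - o)) = 3/(3 - o))
q = 25/4 ≈ 6.2500
O(p) = 25/4
-72*(O(B(-3, -1)) + C(1, 0)) = -72*(25/4 + 60) = -72*265/4 = -4770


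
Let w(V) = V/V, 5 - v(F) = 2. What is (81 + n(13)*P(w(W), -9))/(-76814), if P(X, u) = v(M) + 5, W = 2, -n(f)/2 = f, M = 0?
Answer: 127/76814 ≈ 0.0016533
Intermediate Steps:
v(F) = 3 (v(F) = 5 - 1*2 = 5 - 2 = 3)
n(f) = -2*f
w(V) = 1
P(X, u) = 8 (P(X, u) = 3 + 5 = 8)
(81 + n(13)*P(w(W), -9))/(-76814) = (81 - 2*13*8)/(-76814) = (81 - 26*8)*(-1/76814) = (81 - 208)*(-1/76814) = -127*(-1/76814) = 127/76814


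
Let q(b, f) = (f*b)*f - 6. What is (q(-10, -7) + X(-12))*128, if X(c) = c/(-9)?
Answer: -189952/3 ≈ -63317.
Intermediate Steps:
q(b, f) = -6 + b*f² (q(b, f) = (b*f)*f - 6 = b*f² - 6 = -6 + b*f²)
X(c) = -c/9 (X(c) = c*(-⅑) = -c/9)
(q(-10, -7) + X(-12))*128 = ((-6 - 10*(-7)²) - ⅑*(-12))*128 = ((-6 - 10*49) + 4/3)*128 = ((-6 - 490) + 4/3)*128 = (-496 + 4/3)*128 = -1484/3*128 = -189952/3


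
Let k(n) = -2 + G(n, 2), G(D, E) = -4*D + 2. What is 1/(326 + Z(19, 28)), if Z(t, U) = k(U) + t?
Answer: 1/233 ≈ 0.0042918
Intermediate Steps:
G(D, E) = 2 - 4*D
k(n) = -4*n (k(n) = -2 + (2 - 4*n) = -4*n)
Z(t, U) = t - 4*U (Z(t, U) = -4*U + t = t - 4*U)
1/(326 + Z(19, 28)) = 1/(326 + (19 - 4*28)) = 1/(326 + (19 - 112)) = 1/(326 - 93) = 1/233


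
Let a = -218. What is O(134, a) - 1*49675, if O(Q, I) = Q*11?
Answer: -48201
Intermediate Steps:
O(Q, I) = 11*Q
O(134, a) - 1*49675 = 11*134 - 1*49675 = 1474 - 49675 = -48201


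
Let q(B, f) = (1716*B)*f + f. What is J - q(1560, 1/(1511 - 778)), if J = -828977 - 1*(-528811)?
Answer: -222698639/733 ≈ -3.0382e+5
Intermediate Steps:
q(B, f) = f + 1716*B*f (q(B, f) = 1716*B*f + f = f + 1716*B*f)
J = -300166 (J = -828977 + 528811 = -300166)
J - q(1560, 1/(1511 - 778)) = -300166 - (1 + 1716*1560)/(1511 - 778) = -300166 - (1 + 2676960)/733 = -300166 - 2676961/733 = -222698639/733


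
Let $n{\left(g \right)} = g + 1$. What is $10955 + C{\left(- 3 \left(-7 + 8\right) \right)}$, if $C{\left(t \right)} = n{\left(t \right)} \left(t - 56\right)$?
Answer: $11073$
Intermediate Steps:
$n{\left(g \right)} = 1 + g$
$C{\left(t \right)} = \left(1 + t\right) \left(-56 + t\right)$ ($C{\left(t \right)} = \left(1 + t\right) \left(t - 56\right) = \left(1 + t\right) \left(-56 + t\right)$)
$10955 + C{\left(- 3 \left(-7 + 8\right) \right)} = 10955 + \left(1 - 3 \left(-7 + 8\right)\right) \left(-56 - 3 \left(-7 + 8\right)\right) = 10955 + \left(1 - 3\right) \left(-56 - 3\right) = 10955 - -118 = 10955 + 118 = 11073$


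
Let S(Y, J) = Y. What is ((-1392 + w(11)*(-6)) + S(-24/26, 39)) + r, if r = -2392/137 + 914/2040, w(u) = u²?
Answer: -3880182043/1816620 ≈ -2135.9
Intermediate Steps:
r = -2377231/139740 (r = -2392*1/137 + 914*(1/2040) = -2392/137 + 457/1020 = -2377231/139740 ≈ -17.012)
((-1392 + w(11)*(-6)) + S(-24/26, 39)) + r = ((-1392 + 11²*(-6)) - 24/26) - 2377231/139740 = ((-1392 + 121*(-6)) - 24*1/26) - 2377231/139740 = ((-1392 - 726) - 12/13) - 2377231/139740 = (-2118 - 12/13) - 2377231/139740 = -27546/13 - 2377231/139740 = -3880182043/1816620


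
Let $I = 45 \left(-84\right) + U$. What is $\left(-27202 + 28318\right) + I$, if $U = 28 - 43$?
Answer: $-2679$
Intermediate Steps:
$U = -15$ ($U = 28 - 43 = -15$)
$I = -3795$ ($I = 45 \left(-84\right) - 15 = -3780 - 15 = -3795$)
$\left(-27202 + 28318\right) + I = \left(-27202 + 28318\right) - 3795 = 1116 - 3795 = -2679$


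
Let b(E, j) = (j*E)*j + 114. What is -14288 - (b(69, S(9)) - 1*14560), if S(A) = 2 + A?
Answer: -8191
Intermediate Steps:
b(E, j) = 114 + E*j² (b(E, j) = (E*j)*j + 114 = E*j² + 114 = 114 + E*j²)
-14288 - (b(69, S(9)) - 1*14560) = -14288 - ((114 + 69*(2 + 9)²) - 1*14560) = -14288 - ((114 + 69*11²) - 14560) = -14288 - ((114 + 69*121) - 14560) = -14288 - ((114 + 8349) - 14560) = -14288 - (8463 - 14560) = -14288 - 1*(-6097) = -14288 + 6097 = -8191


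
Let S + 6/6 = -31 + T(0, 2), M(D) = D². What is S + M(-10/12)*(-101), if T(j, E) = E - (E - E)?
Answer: -3605/36 ≈ -100.14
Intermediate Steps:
T(j, E) = E (T(j, E) = E - 1*0 = E + 0 = E)
S = -30 (S = -1 + (-31 + 2) = -1 - 29 = -30)
S + M(-10/12)*(-101) = -30 + (-10/12)²*(-101) = -30 + (-10*1/12)²*(-101) = -30 + (-⅚)²*(-101) = -30 + (25/36)*(-101) = -30 - 2525/36 = -3605/36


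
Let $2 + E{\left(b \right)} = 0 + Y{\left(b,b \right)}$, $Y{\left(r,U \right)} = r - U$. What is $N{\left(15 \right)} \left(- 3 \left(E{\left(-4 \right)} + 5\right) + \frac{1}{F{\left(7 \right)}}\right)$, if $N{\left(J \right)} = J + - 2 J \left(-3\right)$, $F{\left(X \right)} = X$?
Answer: $-930$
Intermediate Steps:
$E{\left(b \right)} = -2$ ($E{\left(b \right)} = -2 + \left(0 + \left(b - b\right)\right) = -2 + \left(0 + 0\right) = -2 + 0 = -2$)
$N{\left(J \right)} = 7 J$ ($N{\left(J \right)} = J + 6 J = 7 J$)
$N{\left(15 \right)} \left(- 3 \left(E{\left(-4 \right)} + 5\right) + \frac{1}{F{\left(7 \right)}}\right) = 7 \cdot 15 \left(- 3 \left(-2 + 5\right) + \frac{1}{7}\right) = 105 \left(\left(-3\right) 3 + \frac{1}{7}\right) = 105 \left(-9 + \frac{1}{7}\right) = 105 \left(- \frac{62}{7}\right) = -930$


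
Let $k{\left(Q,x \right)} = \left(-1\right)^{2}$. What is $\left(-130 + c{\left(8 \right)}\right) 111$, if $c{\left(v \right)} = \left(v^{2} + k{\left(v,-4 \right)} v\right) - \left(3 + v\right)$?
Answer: $-7659$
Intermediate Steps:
$k{\left(Q,x \right)} = 1$
$c{\left(v \right)} = -3 + v^{2}$ ($c{\left(v \right)} = \left(v^{2} + 1 v\right) - \left(3 + v\right) = \left(v^{2} + v\right) - \left(3 + v\right) = \left(v + v^{2}\right) - \left(3 + v\right) = -3 + v^{2}$)
$\left(-130 + c{\left(8 \right)}\right) 111 = \left(-130 - \left(3 - 8^{2}\right)\right) 111 = \left(-130 + \left(-3 + 64\right)\right) 111 = \left(-130 + 61\right) 111 = \left(-69\right) 111 = -7659$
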